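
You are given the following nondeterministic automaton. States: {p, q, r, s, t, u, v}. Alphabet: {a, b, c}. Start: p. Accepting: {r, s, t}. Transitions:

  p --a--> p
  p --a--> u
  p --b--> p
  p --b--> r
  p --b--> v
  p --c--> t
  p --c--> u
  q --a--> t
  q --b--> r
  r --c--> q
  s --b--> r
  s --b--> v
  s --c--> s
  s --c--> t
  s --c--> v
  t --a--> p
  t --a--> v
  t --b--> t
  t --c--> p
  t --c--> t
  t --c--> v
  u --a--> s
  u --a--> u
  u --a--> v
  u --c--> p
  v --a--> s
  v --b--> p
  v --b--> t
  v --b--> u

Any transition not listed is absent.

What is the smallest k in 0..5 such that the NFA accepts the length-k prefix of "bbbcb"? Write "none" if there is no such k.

Start in {p}.
Read 'b': p→{p, r, v}; now {p, r, v}.
None of the earlier sets intersect F, but {p, r, v} does.

1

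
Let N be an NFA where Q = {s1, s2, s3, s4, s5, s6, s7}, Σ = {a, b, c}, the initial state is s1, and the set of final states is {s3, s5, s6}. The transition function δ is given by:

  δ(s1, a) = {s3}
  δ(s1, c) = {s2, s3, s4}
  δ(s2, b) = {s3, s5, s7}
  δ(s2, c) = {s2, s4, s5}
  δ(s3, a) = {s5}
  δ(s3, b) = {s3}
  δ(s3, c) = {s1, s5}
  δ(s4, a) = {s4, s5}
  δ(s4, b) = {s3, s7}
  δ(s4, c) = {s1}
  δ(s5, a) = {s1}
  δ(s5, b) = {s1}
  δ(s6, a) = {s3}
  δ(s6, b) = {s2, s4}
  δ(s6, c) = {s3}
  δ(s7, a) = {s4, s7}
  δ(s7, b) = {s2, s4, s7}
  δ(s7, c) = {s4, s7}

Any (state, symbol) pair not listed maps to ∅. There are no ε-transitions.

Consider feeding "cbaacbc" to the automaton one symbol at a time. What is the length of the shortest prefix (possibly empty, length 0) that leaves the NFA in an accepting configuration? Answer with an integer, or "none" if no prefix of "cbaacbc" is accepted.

1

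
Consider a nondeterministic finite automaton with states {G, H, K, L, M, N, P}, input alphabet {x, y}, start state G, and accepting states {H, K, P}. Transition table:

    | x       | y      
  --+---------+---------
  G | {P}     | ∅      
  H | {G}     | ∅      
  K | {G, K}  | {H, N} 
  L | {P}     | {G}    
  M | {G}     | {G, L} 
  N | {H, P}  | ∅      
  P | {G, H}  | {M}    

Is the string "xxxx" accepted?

Start in {G}.
Read 'x': {G} → {P}.
Read 'x': {P} → {G, H}.
Read 'x': {G, H} → {G, P}.
Read 'x': {G, P} → {G, H, P}.
The final set {G, H, P} contains the accepting states H, P.

Yes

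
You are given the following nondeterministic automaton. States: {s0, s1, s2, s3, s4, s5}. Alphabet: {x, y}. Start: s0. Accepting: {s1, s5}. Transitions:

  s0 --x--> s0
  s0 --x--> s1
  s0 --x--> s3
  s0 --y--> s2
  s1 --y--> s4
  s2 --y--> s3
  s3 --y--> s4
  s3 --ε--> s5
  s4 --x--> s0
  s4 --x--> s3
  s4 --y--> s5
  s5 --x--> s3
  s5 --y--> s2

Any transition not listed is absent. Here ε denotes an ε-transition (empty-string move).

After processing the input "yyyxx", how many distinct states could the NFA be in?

4

Start in {s0}.
Read 'y': s0→{s2}; now {s2}.
Read 'y': s2→{s3}; union {s3}; ε-closure = {s3, s5}.
Read 'y': s3→{s4}, s5→{s2}; now {s2, s4}.
Read 'x': s2→∅, s4→{s0, s3}; union {s0, s3}; ε-closure = {s0, s3, s5}.
Read 'x': s0→{s0, s1, s3}, s3→∅, s5→{s3}; union {s0, s1, s3}; ε-closure = {s0, s1, s3, s5}.
That set has 4 states.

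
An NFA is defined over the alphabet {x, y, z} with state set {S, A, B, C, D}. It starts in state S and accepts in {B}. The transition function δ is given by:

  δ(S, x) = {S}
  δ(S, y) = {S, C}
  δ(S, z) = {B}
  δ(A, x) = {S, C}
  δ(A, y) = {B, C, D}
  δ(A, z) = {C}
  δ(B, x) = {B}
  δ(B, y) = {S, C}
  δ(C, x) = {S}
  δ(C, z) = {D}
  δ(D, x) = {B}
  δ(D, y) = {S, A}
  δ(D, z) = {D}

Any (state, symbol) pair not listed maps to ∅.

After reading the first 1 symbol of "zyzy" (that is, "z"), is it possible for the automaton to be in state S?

Start in {S}.
Read 'z': S→{B}; now {B}.
State S is not in {B}.

No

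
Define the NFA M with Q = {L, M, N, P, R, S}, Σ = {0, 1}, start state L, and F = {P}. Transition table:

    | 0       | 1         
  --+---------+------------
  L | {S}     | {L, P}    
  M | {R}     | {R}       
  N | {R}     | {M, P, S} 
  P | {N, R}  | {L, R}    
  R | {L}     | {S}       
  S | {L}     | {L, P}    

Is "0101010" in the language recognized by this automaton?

No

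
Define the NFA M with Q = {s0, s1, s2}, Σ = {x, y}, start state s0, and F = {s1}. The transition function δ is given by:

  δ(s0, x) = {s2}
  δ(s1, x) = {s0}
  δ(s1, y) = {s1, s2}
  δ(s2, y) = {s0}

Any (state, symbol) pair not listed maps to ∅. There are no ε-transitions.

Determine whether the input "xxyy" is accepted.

No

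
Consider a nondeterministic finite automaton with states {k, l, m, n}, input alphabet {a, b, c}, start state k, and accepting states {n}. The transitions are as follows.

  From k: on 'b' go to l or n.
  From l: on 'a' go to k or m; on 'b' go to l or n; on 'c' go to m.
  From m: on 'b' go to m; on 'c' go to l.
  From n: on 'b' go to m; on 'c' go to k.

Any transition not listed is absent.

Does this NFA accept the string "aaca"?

No

Start in {k}.
Read 'a': k→∅; now ∅.
The set is empty and remains empty for the remaining 3 symbols.
The final set ∅ contains no accepting state.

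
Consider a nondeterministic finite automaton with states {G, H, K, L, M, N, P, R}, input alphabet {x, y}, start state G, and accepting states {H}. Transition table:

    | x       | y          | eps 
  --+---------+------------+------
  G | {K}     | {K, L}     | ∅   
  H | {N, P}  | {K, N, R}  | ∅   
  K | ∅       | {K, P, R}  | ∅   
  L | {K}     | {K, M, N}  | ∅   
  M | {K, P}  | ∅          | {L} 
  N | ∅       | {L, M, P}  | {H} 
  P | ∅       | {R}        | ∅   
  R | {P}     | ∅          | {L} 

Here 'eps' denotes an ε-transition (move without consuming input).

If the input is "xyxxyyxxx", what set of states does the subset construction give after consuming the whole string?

Start in {G}.
Read 'x': {G} → {K}.
Read 'y': {K} → {K, L, P, R}.
Read 'x': {K, L, P, R} → {K, P}.
Read 'x': {K, P} → ∅.
The set is empty and remains empty for the remaining 5 symbols.

∅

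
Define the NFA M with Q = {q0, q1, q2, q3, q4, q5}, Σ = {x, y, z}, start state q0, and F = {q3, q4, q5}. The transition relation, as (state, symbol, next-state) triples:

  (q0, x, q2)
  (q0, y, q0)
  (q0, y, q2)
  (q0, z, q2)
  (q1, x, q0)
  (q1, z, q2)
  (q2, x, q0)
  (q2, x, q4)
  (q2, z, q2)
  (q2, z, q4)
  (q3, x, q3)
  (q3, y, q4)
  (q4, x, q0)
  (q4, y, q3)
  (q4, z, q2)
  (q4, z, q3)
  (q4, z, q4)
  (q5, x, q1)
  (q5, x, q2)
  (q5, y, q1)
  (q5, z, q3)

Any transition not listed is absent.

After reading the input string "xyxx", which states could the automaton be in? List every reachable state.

∅

Start in {q0}.
Read 'x': q0→{q2}; now {q2}.
Read 'y': q2→∅; now ∅.
The set is empty and remains empty for the remaining 2 symbols.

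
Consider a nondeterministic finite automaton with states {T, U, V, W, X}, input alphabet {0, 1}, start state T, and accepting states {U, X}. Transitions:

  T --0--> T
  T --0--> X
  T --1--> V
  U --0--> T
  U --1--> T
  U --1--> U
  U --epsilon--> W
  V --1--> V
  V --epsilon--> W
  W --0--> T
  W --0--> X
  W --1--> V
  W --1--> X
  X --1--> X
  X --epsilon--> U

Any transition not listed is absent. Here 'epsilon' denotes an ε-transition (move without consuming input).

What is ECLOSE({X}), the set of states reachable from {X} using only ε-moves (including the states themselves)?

{U, W, X}

Begin with {X}.
ε-move X → U; add U.
ε-move U → W; add W.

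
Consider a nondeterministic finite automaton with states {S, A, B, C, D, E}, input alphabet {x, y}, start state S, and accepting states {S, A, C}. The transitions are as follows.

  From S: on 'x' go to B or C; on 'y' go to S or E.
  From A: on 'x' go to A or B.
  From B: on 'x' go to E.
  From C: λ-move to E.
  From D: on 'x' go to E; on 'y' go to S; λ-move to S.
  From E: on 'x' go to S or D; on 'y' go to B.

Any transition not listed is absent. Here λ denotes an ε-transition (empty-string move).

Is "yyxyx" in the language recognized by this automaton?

Start in {S}.
Read 'y': S→{S, E}; now {S, E}.
Read 'y': S→{S, E}, E→{B}; now {S, B, E}.
Read 'x': S→{B, C}, B→{E}, E→{S, D}; now {S, B, C, D, E}.
Read 'y': S→{S, E}, B→∅, C→∅, D→{S}, E→{B}; now {S, B, E}.
Read 'x': S→{B, C}, B→{E}, E→{S, D}; now {S, B, C, D, E}.
The final set {S, B, C, D, E} contains the accepting states S, C.

Yes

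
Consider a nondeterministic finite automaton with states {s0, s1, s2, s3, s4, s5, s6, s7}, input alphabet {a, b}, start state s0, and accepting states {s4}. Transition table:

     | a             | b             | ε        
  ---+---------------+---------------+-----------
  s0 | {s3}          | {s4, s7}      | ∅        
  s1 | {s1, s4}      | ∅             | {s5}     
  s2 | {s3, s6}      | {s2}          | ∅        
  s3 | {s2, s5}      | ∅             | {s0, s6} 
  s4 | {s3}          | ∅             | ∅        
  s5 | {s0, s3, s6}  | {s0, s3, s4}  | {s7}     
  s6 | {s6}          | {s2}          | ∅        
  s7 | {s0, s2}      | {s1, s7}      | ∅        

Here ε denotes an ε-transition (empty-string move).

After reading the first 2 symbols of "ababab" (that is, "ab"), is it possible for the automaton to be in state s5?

No

Start in {s0}.
Read 'a': {s0} → {s0, s3, s6}.
Read 'b': {s0, s3, s6} → {s2, s4, s7}.
State s5 is not in {s2, s4, s7}.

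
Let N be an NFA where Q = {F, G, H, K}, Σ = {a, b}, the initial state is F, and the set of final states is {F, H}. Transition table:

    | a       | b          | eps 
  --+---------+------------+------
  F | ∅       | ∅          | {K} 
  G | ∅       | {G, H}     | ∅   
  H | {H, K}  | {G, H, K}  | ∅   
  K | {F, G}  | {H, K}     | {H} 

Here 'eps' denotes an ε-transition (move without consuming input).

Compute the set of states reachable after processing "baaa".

Start: ε-closure({F}) = {F, H, K}.
Read 'b': {F, H, K} → {G, H, K}.
Read 'a': {G, H, K} → {F, G, H, K}.
Read 'a': {F, G, H, K} → {F, G, H, K}.
Read 'a': {F, G, H, K} → {F, G, H, K}.

{F, G, H, K}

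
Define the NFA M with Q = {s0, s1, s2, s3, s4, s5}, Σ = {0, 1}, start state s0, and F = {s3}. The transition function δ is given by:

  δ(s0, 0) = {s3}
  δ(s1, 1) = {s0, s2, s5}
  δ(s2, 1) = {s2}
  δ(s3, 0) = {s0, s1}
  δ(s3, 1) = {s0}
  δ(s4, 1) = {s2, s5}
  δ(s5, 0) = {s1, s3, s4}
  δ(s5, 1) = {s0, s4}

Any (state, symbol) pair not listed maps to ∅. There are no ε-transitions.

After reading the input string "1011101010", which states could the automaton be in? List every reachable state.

Start in {s0}.
Read '1': {s0} → ∅.
The set is empty and remains empty for the remaining 9 symbols.

∅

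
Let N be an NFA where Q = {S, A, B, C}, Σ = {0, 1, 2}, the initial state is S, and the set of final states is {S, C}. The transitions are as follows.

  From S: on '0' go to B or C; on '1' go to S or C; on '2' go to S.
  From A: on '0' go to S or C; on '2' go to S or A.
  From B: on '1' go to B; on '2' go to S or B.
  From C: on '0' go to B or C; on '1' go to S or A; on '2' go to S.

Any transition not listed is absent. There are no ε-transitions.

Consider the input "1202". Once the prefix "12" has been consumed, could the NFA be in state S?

Yes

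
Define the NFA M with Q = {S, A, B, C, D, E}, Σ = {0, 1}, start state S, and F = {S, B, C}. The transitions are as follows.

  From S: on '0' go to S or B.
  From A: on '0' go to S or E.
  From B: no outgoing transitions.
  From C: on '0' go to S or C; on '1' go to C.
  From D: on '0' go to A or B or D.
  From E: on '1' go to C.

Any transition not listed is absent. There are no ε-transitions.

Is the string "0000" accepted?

Yes

Start in {S}.
Read '0': S→{S, B}; now {S, B}.
Read '0': S→{S, B}, B→∅; now {S, B}.
Read '0': S→{S, B}, B→∅; now {S, B}.
Read '0': S→{S, B}, B→∅; now {S, B}.
The final set {S, B} contains the accepting states S, B.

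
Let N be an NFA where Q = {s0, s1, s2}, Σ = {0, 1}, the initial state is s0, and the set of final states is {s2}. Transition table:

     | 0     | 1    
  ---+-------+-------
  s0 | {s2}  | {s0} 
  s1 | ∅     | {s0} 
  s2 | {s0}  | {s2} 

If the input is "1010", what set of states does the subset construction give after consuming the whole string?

{s0}

Start in {s0}.
Read '1': s0→{s0}; now {s0}.
Read '0': s0→{s2}; now {s2}.
Read '1': s2→{s2}; now {s2}.
Read '0': s2→{s0}; now {s0}.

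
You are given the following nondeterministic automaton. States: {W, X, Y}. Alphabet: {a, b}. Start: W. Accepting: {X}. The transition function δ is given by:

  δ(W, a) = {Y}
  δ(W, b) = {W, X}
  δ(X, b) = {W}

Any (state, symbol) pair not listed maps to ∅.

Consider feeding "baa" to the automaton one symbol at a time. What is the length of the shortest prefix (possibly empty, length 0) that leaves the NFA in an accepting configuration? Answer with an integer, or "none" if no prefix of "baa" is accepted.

1

Start in {W}.
Read 'b': {W} → {W, X}.
None of the earlier sets intersect F, but {W, X} does.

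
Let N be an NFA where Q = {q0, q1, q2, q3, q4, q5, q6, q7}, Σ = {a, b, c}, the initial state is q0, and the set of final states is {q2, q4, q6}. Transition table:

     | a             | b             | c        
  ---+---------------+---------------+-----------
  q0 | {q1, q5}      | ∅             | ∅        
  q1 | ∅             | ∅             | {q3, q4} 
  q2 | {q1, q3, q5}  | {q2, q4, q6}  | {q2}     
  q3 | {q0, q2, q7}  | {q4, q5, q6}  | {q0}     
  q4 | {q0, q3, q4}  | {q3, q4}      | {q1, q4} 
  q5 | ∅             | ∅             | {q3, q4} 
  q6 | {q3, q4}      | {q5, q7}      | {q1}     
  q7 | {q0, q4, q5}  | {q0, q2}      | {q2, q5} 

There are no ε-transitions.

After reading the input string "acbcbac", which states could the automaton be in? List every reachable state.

{q0, q1, q2, q4, q5}

Start in {q0}.
Read 'a': {q0} → {q1, q5}.
Read 'c': {q1, q5} → {q3, q4}.
Read 'b': {q3, q4} → {q3, q4, q5, q6}.
Read 'c': {q3, q4, q5, q6} → {q0, q1, q3, q4}.
Read 'b': {q0, q1, q3, q4} → {q3, q4, q5, q6}.
Read 'a': {q3, q4, q5, q6} → {q0, q2, q3, q4, q7}.
Read 'c': {q0, q2, q3, q4, q7} → {q0, q1, q2, q4, q5}.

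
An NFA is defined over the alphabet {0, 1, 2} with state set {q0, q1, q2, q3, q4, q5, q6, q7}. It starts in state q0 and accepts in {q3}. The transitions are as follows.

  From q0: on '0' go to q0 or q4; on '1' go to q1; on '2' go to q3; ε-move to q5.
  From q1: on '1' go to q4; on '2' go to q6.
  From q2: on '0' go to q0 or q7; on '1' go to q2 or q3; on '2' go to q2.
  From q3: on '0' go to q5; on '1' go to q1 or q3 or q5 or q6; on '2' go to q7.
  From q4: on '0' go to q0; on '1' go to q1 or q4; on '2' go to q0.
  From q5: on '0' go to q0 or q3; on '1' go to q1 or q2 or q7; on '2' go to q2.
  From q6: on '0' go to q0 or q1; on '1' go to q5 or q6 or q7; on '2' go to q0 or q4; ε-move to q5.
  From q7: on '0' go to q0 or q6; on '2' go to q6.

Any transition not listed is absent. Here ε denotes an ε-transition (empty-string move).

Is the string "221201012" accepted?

No

Start: ε-closure({q0}) = {q0, q5}.
Read '2': q0→{q3}, q5→{q2}; now {q2, q3}.
Read '2': q2→{q2}, q3→{q7}; now {q2, q7}.
Read '1': q2→{q2, q3}, q7→∅; now {q2, q3}.
Read '2': q2→{q2}, q3→{q7}; now {q2, q7}.
Read '0': q2→{q0, q7}, q7→{q0, q6}; union {q0, q6, q7}; ε-closure = {q0, q5, q6, q7}.
Read '1': q0→{q1}, q5→{q1, q2, q7}, q6→{q5, q6, q7}, q7→∅; now {q1, q2, q5, q6, q7}.
Read '0': q1→∅, q2→{q0, q7}, q5→{q0, q3}, q6→{q0, q1}, q7→{q0, q6}; union {q0, q1, q3, q6, q7}; ε-closure = {q0, q1, q3, q5, q6, q7}.
Read '1': q0→{q1}, q1→{q4}, q3→{q1, q3, q5, q6}, q5→{q1, q2, q7}, q6→{q5, q6, q7}, q7→∅; now {q1, q2, q3, q4, q5, q6, q7}.
Read '2': q1→{q6}, q2→{q2}, q3→{q7}, q4→{q0}, q5→{q2}, q6→{q0, q4}, q7→{q6}; union {q0, q2, q4, q6, q7}; ε-closure = {q0, q2, q4, q5, q6, q7}.
The final set {q0, q2, q4, q5, q6, q7} contains no accepting state.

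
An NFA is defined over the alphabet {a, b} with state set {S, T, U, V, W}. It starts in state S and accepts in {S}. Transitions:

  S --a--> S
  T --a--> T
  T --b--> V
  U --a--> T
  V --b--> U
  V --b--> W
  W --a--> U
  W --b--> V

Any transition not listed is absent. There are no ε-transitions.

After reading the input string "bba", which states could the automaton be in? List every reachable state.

∅

Start in {S}.
Read 'b': S→∅; now ∅.
The set is empty and remains empty for the remaining 2 symbols.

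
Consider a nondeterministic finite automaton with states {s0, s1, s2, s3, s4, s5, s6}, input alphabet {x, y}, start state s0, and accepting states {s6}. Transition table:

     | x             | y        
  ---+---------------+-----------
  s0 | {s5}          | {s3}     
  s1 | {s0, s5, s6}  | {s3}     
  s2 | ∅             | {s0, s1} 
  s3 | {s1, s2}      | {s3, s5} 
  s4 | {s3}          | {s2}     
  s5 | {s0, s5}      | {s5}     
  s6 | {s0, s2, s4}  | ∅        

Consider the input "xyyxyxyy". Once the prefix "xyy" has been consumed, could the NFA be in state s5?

Yes

Start in {s0}.
Read 'x': s0→{s5}; now {s5}.
Read 'y': s5→{s5}; now {s5}.
Read 'y': s5→{s5}; now {s5}.
State s5 is in {s5}.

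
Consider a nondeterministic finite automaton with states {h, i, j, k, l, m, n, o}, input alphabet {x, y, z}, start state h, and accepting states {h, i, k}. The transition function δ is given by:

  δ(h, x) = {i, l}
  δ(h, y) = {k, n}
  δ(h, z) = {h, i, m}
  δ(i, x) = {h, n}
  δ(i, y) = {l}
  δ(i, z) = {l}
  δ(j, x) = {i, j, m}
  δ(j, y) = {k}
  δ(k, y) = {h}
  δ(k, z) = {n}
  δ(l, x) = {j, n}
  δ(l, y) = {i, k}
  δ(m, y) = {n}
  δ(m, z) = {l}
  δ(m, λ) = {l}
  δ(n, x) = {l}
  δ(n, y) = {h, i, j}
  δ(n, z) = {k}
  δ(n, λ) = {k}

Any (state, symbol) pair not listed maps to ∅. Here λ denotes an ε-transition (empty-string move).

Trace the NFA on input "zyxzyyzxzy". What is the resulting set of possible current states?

Start in {h}.
Read 'z': h→{h, i, m}; union {h, i, m}; ε-closure = {h, i, l, m}.
Read 'y': h→{k, n}, i→{l}, l→{i, k}, m→{n}; now {i, k, l, n}.
Read 'x': i→{h, n}, k→∅, l→{j, n}, n→{l}; union {h, j, l, n}; ε-closure = {h, j, k, l, n}.
Read 'z': h→{h, i, m}, j→∅, k→{n}, l→∅, n→{k}; union {h, i, k, m, n}; ε-closure = {h, i, k, l, m, n}.
Read 'y': h→{k, n}, i→{l}, k→{h}, l→{i, k}, m→{n}, n→{h, i, j}; now {h, i, j, k, l, n}.
Read 'y': h→{k, n}, i→{l}, j→{k}, k→{h}, l→{i, k}, n→{h, i, j}; now {h, i, j, k, l, n}.
Read 'z': h→{h, i, m}, i→{l}, j→∅, k→{n}, l→∅, n→{k}; now {h, i, k, l, m, n}.
Read 'x': h→{i, l}, i→{h, n}, k→∅, l→{j, n}, m→∅, n→{l}; union {h, i, j, l, n}; ε-closure = {h, i, j, k, l, n}.
Read 'z': h→{h, i, m}, i→{l}, j→∅, k→{n}, l→∅, n→{k}; now {h, i, k, l, m, n}.
Read 'y': h→{k, n}, i→{l}, k→{h}, l→{i, k}, m→{n}, n→{h, i, j}; now {h, i, j, k, l, n}.

{h, i, j, k, l, n}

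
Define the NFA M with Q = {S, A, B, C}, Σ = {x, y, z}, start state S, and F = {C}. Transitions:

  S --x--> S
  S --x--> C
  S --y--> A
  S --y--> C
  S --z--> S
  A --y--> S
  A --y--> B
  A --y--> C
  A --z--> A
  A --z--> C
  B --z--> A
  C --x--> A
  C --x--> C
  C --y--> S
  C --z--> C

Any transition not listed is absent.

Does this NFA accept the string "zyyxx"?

Yes

Start in {S}.
Read 'z': {S} → {S}.
Read 'y': {S} → {A, C}.
Read 'y': {A, C} → {S, B, C}.
Read 'x': {S, B, C} → {S, A, C}.
Read 'x': {S, A, C} → {S, A, C}.
The final set {S, A, C} contains the accepting state C.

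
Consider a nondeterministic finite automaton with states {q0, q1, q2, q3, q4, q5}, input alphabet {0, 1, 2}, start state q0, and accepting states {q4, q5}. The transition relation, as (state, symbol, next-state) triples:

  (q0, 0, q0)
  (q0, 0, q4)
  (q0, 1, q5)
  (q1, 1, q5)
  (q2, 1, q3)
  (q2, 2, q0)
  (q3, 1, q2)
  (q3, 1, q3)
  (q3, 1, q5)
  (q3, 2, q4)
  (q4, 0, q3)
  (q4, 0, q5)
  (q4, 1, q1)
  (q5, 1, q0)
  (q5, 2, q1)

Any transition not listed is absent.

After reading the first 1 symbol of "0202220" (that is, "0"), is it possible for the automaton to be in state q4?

Start in {q0}.
Read '0': q0→{q0, q4}; now {q0, q4}.
State q4 is in {q0, q4}.

Yes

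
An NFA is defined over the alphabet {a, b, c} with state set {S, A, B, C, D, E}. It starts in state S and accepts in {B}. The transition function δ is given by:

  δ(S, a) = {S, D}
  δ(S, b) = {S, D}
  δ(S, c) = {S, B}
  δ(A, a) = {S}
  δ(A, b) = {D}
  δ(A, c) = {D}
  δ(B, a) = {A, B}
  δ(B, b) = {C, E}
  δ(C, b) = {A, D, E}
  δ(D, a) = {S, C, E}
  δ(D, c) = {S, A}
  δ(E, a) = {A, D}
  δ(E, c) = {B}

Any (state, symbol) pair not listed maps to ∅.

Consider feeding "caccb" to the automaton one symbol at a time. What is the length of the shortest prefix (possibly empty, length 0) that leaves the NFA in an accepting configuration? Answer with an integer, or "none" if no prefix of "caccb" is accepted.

Start in {S}.
Read 'c': S→{S, B}; now {S, B}.
None of the earlier sets intersect F, but {S, B} does.

1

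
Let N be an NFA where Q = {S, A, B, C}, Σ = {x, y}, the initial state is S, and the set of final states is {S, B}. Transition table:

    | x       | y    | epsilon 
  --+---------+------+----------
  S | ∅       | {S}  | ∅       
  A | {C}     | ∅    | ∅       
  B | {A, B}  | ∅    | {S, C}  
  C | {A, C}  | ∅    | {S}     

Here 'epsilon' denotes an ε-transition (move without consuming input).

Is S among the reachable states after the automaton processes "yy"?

Start in {S}.
Read 'y': {S} → {S}.
Read 'y': {S} → {S}.
State S is in {S}.

Yes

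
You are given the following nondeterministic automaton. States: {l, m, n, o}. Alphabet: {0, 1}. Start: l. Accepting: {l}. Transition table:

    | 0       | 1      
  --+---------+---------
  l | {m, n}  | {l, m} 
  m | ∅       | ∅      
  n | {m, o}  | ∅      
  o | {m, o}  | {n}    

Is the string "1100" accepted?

Start in {l}.
Read '1': {l} → {l, m}.
Read '1': {l, m} → {l, m}.
Read '0': {l, m} → {m, n}.
Read '0': {m, n} → {m, o}.
The final set {m, o} contains no accepting state.

No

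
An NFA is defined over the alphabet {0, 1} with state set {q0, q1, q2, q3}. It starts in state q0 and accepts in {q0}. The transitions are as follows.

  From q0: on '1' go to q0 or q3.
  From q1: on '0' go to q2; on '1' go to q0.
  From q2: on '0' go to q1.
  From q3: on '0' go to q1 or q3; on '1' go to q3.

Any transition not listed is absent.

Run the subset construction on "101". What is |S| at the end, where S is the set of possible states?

Start in {q0}.
Read '1': {q0} → {q0, q3}.
Read '0': {q0, q3} → {q1, q3}.
Read '1': {q1, q3} → {q0, q3}.
That set has 2 states.

2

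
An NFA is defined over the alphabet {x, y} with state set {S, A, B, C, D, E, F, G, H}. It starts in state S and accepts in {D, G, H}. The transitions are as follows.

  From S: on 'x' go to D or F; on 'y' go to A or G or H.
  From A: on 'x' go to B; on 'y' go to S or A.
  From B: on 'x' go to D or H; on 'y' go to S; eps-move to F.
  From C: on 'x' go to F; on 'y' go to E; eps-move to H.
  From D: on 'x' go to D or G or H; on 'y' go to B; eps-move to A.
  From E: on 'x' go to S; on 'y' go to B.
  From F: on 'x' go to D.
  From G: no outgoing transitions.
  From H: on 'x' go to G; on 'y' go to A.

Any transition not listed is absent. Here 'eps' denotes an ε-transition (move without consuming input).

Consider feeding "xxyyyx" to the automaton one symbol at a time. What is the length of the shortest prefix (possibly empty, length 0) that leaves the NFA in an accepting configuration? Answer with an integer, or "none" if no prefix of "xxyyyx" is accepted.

Start in {S}.
Read 'x': S→{D, F}; union {D, F}; ε-closure = {A, D, F}.
None of the earlier sets intersect F, but {A, D, F} does.

1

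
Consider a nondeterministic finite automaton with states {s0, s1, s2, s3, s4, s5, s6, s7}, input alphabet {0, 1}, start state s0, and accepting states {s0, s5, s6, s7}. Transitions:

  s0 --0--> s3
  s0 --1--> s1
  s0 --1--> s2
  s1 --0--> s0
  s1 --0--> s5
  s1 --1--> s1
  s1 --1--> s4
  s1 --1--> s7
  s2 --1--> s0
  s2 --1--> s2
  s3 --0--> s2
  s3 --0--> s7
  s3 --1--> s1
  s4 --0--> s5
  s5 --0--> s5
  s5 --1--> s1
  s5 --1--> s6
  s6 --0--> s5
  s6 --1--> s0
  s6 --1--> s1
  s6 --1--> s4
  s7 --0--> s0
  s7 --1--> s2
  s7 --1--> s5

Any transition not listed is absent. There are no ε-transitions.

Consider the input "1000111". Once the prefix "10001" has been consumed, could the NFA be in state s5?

Start in {s0}.
Read '1': {s0} → {s1, s2}.
Read '0': {s1, s2} → {s0, s5}.
Read '0': {s0, s5} → {s3, s5}.
Read '0': {s3, s5} → {s2, s5, s7}.
Read '1': {s2, s5, s7} → {s0, s1, s2, s5, s6}.
State s5 is in {s0, s1, s2, s5, s6}.

Yes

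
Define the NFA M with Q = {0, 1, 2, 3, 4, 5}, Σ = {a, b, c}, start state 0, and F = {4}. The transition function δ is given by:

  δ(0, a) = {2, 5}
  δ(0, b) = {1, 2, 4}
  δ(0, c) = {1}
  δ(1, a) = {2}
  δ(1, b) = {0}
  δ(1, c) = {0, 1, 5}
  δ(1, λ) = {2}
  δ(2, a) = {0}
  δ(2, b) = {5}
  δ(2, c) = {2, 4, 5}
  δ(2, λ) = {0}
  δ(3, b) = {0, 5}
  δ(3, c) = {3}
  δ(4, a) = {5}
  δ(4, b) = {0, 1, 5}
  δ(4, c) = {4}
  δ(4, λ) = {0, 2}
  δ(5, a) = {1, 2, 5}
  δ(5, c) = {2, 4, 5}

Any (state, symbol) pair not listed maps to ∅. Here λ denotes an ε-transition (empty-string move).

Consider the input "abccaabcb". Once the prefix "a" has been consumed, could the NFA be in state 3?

No

Start in {0}.
Read 'a': {0} → {0, 2, 5}.
State 3 is not in {0, 2, 5}.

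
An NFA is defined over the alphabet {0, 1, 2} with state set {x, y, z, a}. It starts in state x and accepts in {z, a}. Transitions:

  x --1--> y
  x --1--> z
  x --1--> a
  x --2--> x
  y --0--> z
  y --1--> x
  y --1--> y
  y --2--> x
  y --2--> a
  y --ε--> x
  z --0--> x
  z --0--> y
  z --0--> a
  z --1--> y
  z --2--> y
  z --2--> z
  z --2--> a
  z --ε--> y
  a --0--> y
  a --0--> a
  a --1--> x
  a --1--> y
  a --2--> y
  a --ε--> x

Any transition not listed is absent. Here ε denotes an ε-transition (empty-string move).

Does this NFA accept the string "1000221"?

Yes

Start in {x}.
Read '1': {x} → {x, y, z, a}.
Read '0': {x, y, z, a} → {x, y, z, a}.
Read '0': {x, y, z, a} → {x, y, z, a}.
Read '0': {x, y, z, a} → {x, y, z, a}.
Read '2': {x, y, z, a} → {x, y, z, a}.
Read '2': {x, y, z, a} → {x, y, z, a}.
Read '1': {x, y, z, a} → {x, y, z, a}.
The final set {x, y, z, a} contains the accepting states z, a.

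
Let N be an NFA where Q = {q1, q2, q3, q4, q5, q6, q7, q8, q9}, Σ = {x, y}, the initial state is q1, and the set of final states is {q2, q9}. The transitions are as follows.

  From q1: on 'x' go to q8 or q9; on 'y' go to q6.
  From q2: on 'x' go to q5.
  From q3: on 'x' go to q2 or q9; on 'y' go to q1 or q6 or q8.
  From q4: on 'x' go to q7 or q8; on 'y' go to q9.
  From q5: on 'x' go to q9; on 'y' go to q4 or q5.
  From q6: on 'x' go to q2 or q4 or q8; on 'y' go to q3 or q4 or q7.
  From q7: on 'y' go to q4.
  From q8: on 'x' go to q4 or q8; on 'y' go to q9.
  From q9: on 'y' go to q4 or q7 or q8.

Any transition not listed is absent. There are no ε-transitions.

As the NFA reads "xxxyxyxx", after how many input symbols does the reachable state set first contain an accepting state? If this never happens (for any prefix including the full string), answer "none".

1

Start in {q1}.
Read 'x': {q1} → {q8, q9}.
None of the earlier sets intersect F, but {q8, q9} does.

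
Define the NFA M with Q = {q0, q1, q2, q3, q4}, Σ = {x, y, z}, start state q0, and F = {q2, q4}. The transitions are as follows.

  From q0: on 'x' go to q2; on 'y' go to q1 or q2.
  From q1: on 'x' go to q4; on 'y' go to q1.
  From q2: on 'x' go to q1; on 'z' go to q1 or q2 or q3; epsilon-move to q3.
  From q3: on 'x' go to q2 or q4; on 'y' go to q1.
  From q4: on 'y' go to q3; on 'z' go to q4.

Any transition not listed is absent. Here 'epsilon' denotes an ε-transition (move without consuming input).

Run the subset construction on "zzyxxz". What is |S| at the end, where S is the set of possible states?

0

Start in {q0}.
Read 'z': q0→∅; now ∅.
The set is empty and remains empty for the remaining 5 symbols.
That set has 0 states.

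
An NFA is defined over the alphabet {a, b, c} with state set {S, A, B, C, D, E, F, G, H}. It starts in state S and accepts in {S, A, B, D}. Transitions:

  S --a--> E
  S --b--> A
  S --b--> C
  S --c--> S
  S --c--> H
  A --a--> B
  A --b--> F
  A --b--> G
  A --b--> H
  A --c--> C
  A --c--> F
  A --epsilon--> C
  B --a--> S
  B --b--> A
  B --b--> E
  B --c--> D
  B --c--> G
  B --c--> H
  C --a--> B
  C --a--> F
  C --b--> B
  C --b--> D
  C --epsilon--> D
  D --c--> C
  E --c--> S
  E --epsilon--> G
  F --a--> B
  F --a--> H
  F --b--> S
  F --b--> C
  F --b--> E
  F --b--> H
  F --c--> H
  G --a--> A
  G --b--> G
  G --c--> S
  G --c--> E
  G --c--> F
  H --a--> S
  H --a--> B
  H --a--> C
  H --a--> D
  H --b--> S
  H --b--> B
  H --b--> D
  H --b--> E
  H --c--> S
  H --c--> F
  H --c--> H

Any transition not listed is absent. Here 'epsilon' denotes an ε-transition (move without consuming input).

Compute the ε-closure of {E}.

Begin with {E}.
ε-move E → G; add G.

{E, G}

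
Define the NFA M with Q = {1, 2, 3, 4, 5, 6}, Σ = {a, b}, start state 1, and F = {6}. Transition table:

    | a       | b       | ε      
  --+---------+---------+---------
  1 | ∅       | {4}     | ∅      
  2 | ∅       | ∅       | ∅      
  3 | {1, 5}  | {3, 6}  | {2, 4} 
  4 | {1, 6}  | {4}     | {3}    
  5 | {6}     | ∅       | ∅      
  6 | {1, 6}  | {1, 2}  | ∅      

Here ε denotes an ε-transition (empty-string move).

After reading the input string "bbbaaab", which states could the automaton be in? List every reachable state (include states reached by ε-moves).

{1, 2, 3, 4}

Start in {1}.
Read 'b': 1→{4}; union {4}; ε-closure = {2, 3, 4}.
Read 'b': 2→∅, 3→{3, 6}, 4→{4}; union {3, 4, 6}; ε-closure = {2, 3, 4, 6}.
Read 'b': 2→∅, 3→{3, 6}, 4→{4}, 6→{1, 2}; now {1, 2, 3, 4, 6}.
Read 'a': 1→∅, 2→∅, 3→{1, 5}, 4→{1, 6}, 6→{1, 6}; now {1, 5, 6}.
Read 'a': 1→∅, 5→{6}, 6→{1, 6}; now {1, 6}.
Read 'a': 1→∅, 6→{1, 6}; now {1, 6}.
Read 'b': 1→{4}, 6→{1, 2}; union {1, 2, 4}; ε-closure = {1, 2, 3, 4}.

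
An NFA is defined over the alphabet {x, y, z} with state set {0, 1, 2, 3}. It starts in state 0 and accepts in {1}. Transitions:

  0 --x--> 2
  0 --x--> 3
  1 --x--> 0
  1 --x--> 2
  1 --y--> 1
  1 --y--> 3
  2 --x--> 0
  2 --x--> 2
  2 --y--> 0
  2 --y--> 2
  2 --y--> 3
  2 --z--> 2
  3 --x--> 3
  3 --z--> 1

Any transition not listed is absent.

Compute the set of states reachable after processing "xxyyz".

{1, 2}

Start in {0}.
Read 'x': {0} → {2, 3}.
Read 'x': {2, 3} → {0, 2, 3}.
Read 'y': {0, 2, 3} → {0, 2, 3}.
Read 'y': {0, 2, 3} → {0, 2, 3}.
Read 'z': {0, 2, 3} → {1, 2}.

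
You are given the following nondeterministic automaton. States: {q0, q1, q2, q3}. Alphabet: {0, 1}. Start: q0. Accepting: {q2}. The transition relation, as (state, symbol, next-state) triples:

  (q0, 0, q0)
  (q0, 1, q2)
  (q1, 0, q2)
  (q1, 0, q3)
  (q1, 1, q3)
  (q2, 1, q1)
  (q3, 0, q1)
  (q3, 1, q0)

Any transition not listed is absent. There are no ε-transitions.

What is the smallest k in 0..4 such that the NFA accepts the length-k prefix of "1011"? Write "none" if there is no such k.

1

Start in {q0}.
Read '1': q0→{q2}; now {q2}.
None of the earlier sets intersect F, but {q2} does.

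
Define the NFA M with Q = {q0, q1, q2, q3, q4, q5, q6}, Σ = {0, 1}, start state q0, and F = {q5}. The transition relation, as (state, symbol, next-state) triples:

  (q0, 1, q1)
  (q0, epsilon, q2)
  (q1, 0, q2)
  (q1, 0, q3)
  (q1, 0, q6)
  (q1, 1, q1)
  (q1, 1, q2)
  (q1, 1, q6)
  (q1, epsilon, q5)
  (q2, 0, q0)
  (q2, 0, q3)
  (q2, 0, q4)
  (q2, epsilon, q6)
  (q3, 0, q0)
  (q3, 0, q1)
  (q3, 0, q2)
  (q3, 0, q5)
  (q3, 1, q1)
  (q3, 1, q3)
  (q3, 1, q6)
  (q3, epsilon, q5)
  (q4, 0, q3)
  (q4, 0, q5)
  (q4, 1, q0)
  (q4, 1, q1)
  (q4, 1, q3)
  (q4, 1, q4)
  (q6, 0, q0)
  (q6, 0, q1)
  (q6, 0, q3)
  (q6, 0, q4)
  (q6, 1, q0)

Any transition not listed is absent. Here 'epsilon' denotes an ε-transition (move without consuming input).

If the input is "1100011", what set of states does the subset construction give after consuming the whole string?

{q0, q1, q2, q3, q4, q5, q6}

Start: ε-closure({q0}) = {q0, q2, q6}.
Read '1': {q0, q2, q6} → {q0, q1, q2, q5, q6}.
Read '1': {q0, q1, q2, q5, q6} → {q0, q1, q2, q5, q6}.
Read '0': {q0, q1, q2, q5, q6} → {q0, q1, q2, q3, q4, q5, q6}.
Read '0': {q0, q1, q2, q3, q4, q5, q6} → {q0, q1, q2, q3, q4, q5, q6}.
Read '0': {q0, q1, q2, q3, q4, q5, q6} → {q0, q1, q2, q3, q4, q5, q6}.
Read '1': {q0, q1, q2, q3, q4, q5, q6} → {q0, q1, q2, q3, q4, q5, q6}.
Read '1': {q0, q1, q2, q3, q4, q5, q6} → {q0, q1, q2, q3, q4, q5, q6}.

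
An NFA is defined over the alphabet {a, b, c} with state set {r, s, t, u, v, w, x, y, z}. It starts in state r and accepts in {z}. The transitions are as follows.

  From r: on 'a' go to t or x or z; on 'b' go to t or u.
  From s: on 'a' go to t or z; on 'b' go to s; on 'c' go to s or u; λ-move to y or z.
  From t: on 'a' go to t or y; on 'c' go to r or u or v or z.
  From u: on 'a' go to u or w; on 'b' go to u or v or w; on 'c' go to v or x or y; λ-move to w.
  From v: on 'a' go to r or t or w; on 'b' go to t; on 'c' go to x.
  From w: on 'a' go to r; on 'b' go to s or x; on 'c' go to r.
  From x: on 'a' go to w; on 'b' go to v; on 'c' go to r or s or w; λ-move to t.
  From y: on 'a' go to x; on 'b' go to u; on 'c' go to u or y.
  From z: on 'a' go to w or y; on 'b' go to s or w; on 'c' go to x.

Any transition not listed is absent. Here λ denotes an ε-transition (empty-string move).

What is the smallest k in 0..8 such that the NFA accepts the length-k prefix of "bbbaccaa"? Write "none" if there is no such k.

Start in {r}.
Read 'b': {r} → {t, u, w}.
Read 'b': {t, u, w} → {s, t, u, v, w, x, y, z}.
None of the earlier sets intersect F, but {s, t, u, v, w, x, y, z} does.

2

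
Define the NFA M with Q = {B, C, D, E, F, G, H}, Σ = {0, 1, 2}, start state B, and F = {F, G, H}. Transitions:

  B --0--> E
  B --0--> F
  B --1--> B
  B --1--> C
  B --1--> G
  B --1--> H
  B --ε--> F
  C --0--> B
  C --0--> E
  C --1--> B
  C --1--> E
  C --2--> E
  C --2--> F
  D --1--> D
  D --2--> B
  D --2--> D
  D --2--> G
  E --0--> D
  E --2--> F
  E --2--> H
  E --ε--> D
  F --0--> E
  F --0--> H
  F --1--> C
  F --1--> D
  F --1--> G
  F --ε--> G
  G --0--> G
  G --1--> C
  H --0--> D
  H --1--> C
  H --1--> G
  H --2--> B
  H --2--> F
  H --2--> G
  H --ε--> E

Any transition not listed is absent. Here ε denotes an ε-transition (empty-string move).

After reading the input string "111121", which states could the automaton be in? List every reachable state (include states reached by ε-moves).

Start: ε-closure({B}) = {B, F, G}.
Read '1': {B, F, G} → {B, C, D, E, F, G, H}.
Read '1': {B, C, D, E, F, G, H} → {B, C, D, E, F, G, H}.
Read '1': {B, C, D, E, F, G, H} → {B, C, D, E, F, G, H}.
Read '1': {B, C, D, E, F, G, H} → {B, C, D, E, F, G, H}.
Read '2': {B, C, D, E, F, G, H} → {B, D, E, F, G, H}.
Read '1': {B, D, E, F, G, H} → {B, C, D, E, F, G, H}.

{B, C, D, E, F, G, H}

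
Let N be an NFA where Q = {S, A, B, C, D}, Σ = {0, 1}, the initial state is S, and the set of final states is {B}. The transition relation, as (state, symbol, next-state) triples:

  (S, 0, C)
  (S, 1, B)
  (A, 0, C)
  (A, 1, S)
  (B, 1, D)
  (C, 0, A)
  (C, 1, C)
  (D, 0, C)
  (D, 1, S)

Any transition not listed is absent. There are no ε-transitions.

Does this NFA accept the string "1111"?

Yes

Start in {S}.
Read '1': {S} → {B}.
Read '1': {B} → {D}.
Read '1': {D} → {S}.
Read '1': {S} → {B}.
The final set {B} contains the accepting state B.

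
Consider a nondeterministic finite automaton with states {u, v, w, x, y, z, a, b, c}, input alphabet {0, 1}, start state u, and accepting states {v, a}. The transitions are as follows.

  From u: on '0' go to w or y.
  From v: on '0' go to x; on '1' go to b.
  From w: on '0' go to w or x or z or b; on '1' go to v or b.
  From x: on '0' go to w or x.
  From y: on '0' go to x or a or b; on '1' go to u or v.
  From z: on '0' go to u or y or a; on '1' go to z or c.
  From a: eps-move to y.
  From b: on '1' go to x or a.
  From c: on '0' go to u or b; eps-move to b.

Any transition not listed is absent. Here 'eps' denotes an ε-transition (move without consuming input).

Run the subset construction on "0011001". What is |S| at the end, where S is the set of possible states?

Start in {u}.
Read '0': u→{w, y}; now {w, y}.
Read '0': w→{w, x, z, b}, y→{x, a, b}; union {w, x, z, a, b}; ε-closure = {w, x, y, z, a, b}.
Read '1': w→{v, b}, x→∅, y→{u, v}, z→{z, c}, a→∅, b→{x, a}; union {u, v, x, z, a, b, c}; ε-closure = {u, v, x, y, z, a, b, c}.
Read '1': u→∅, v→{b}, x→∅, y→{u, v}, z→{z, c}, a→∅, b→{x, a}, c→∅; union {u, v, x, z, a, b, c}; ε-closure = {u, v, x, y, z, a, b, c}.
Read '0': u→{w, y}, v→{x}, x→{w, x}, y→{x, a, b}, z→{u, y, a}, a→∅, b→∅, c→{u, b}; now {u, w, x, y, a, b}.
Read '0': u→{w, y}, w→{w, x, z, b}, x→{w, x}, y→{x, a, b}, a→∅, b→∅; now {w, x, y, z, a, b}.
Read '1': w→{v, b}, x→∅, y→{u, v}, z→{z, c}, a→∅, b→{x, a}; union {u, v, x, z, a, b, c}; ε-closure = {u, v, x, y, z, a, b, c}.
That set has 8 states.

8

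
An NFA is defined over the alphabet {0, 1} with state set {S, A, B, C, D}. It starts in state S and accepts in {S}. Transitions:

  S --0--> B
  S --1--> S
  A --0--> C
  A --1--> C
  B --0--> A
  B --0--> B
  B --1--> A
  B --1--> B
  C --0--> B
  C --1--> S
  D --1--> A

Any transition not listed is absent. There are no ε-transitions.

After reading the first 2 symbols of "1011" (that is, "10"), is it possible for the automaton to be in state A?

No

Start in {S}.
Read '1': {S} → {S}.
Read '0': {S} → {B}.
State A is not in {B}.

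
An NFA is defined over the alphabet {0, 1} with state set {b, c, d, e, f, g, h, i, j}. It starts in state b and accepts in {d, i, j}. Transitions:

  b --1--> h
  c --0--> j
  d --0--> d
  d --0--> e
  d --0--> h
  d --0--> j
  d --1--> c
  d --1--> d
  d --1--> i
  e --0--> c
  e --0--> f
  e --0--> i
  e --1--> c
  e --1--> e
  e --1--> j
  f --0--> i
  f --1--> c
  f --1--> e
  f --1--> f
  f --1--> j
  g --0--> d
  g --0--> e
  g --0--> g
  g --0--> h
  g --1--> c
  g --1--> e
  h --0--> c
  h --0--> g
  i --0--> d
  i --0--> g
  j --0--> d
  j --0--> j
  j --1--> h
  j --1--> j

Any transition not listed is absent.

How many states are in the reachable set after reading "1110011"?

0

Start in {b}.
Read '1': b→{h}; now {h}.
Read '1': h→∅; now ∅.
The set is empty and remains empty for the remaining 5 symbols.
That set has 0 states.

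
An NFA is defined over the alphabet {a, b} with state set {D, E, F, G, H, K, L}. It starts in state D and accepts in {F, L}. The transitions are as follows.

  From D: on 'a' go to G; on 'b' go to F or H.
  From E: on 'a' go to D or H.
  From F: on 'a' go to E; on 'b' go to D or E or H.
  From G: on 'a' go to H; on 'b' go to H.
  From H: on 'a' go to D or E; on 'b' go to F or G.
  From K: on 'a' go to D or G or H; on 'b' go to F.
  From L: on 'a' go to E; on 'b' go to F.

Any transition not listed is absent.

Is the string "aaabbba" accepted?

Start in {D}.
Read 'a': {D} → {G}.
Read 'a': {G} → {H}.
Read 'a': {H} → {D, E}.
Read 'b': {D, E} → {F, H}.
Read 'b': {F, H} → {D, E, F, G, H}.
Read 'b': {D, E, F, G, H} → {D, E, F, G, H}.
Read 'a': {D, E, F, G, H} → {D, E, G, H}.
The final set {D, E, G, H} contains no accepting state.

No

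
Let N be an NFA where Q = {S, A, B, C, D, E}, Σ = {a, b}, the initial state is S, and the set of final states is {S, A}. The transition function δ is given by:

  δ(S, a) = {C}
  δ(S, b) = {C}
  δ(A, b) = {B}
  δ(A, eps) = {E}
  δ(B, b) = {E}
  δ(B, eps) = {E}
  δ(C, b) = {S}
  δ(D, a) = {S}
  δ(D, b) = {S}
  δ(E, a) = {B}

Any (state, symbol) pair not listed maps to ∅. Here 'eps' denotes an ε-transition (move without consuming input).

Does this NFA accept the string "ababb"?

No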